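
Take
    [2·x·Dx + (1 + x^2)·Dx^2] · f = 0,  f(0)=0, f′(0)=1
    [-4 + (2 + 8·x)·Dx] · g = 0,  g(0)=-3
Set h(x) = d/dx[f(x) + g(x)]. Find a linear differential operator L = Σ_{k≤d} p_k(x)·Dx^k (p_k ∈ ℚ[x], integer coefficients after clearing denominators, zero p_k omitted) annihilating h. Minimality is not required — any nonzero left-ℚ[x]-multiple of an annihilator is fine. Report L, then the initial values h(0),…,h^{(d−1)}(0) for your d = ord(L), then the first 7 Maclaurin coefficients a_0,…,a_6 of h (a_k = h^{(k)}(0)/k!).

L = (-4 - 40·x + 12·x^2 + 24·x^3) + (-14 - 16·x - 50·x^2 + 48·x^3 + 84·x^4)·Dx + (-2 - 6·x + 12·x^2 + 18·x^3 + 14·x^4 + 24·x^5)·Dx^2  (order 2).
h: a_k = -5, 12, -37, 120, -419, 1512, -5545, …
ICs: h(0) = -5, h′(0) = 12.

f: a_k = 0, 1, 0, -1/3, 0, 1/5, 0, …
g: a_k = -3, -6, 6, -12, 30, -84, 252, …
f+g: L₀ = lclm(L_f,L_g), ord ≤ 2+1.
Differentiate: ansatz ord ≤ ord L₀ ⇒ L.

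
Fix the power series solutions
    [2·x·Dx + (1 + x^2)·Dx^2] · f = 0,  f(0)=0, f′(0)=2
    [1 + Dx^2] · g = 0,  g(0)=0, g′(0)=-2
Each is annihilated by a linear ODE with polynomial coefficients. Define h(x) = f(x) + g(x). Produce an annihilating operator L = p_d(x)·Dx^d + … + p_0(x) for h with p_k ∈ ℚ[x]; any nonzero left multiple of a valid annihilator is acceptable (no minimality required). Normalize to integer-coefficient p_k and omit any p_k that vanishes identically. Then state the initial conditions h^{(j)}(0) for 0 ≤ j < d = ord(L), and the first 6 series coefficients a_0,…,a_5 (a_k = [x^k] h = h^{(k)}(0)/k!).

f: a_k = 0, 2, 0, -2/3, 0, 2/5, …
g: a_k = 0, -2, 0, 1/3, 0, -1/60, …
f+g: L₀ = lclm(L_f,L_g), ord ≤ 2+2.
L = (-22·x + 28·x^3 + 2·x^5)·Dx + (-1 + 7·x^2 + 9·x^4 + x^6)·Dx^2 + (-22·x + 28·x^3 + 2·x^5)·Dx^3 + (-1 + 7·x^2 + 9·x^4 + x^6)·Dx^4  (order 4).
h: a_k = 0, 0, 0, -1/3, 0, 23/60, …
ICs: h(0) = 0, h′(0) = 0, h′′(0) = 0, h′′′(0) = -2.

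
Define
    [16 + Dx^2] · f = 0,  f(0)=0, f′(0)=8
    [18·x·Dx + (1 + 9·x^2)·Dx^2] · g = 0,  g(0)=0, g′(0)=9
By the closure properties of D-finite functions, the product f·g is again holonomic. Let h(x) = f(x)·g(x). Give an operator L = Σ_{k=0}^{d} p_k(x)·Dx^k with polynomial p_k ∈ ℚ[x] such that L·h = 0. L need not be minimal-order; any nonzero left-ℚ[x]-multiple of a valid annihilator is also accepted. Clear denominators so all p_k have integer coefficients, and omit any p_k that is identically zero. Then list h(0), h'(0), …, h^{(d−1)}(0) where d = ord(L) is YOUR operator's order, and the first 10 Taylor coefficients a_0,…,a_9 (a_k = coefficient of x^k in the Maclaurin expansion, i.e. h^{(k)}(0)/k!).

L = (20800 + 494784·x^2 + 2923776·x^4 + 11943936·x^6 + 26873856·x^8) + (19584·x + 342144·x^3 + 2239488·x^5 + 6718464·x^7)·Dx + (1700 + 42732·x^2 + 318816·x^4 + 1492992·x^6 + 3359232·x^8)·Dx^2 + (1224·x + 21384·x^3 + 139968·x^5 + 419904·x^7)·Dx^3 + (25 + 738·x^2 + 8505·x^4 + 46656·x^6 + 104976·x^8)·Dx^4  (order 4).
h: a_k = 0, 0, 72, 0, -408, 0, 1896, 0, -11128, 0, …
ICs: h(0) = 0, h′(0) = 0, h′′(0) = 144, h′′′(0) = 0.

f: a_k = 0, 8, 0, -64/3, 0, 256/15, 0, -2048/315, 0, 4096/2835, …
g: a_k = 0, 9, 0, -27, 0, 729/5, 0, -6561/7, 0, 6561, …
Product ⇒ symmetric product L₀, ord ≤ 4.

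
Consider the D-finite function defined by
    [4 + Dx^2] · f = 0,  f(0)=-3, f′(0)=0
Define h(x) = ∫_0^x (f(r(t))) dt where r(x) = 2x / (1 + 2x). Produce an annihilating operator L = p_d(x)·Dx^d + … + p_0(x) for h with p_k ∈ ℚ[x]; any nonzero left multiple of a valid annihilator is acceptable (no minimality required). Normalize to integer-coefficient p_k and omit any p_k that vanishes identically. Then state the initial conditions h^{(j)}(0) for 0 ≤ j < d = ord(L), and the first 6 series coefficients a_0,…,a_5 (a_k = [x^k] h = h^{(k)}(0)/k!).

f: a_k = -3, 0, 6, 0, -2, 0, …
Change of var in L_f (x↦r) gives L₀.
h=∫₀ˣh₀: take L = L₀·Dx.
L = 16·Dx + (4 + 24·x + 48·x^2 + 32·x^3)·Dx^2 + (1 + 8·x + 24·x^2 + 32·x^3 + 16·x^4)·Dx^3  (order 3).
h: a_k = 0, -3, 0, 8, -24, 256/5, …
ICs: h(0) = 0, h′(0) = -3, h′′(0) = 0.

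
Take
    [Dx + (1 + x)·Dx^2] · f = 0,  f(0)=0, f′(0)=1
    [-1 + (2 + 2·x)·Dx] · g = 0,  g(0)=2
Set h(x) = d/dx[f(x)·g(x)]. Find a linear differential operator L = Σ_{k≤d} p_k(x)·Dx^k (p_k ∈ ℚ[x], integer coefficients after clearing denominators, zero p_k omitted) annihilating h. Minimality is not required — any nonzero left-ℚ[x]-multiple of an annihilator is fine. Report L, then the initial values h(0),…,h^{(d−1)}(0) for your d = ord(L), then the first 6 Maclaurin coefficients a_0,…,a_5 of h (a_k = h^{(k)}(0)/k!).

L = 1 + (8 + 8·x)·Dx + (4 + 8·x + 4·x^2)·Dx^2  (order 2).
h: a_k = 2, 0, -1/4, 1/3, -71/192, 31/80, …
ICs: h(0) = 2, h′(0) = 0.

f: a_k = 0, 1, -1/2, 1/3, -1/4, 1/5, …
g: a_k = 2, 1, -1/4, 1/8, -5/64, 7/128, …
h₀=f·g: eliminate ⇒ L₀, order ≤ 2·1.
h=h₀': d/dx-closure on L₀ ⇒ L.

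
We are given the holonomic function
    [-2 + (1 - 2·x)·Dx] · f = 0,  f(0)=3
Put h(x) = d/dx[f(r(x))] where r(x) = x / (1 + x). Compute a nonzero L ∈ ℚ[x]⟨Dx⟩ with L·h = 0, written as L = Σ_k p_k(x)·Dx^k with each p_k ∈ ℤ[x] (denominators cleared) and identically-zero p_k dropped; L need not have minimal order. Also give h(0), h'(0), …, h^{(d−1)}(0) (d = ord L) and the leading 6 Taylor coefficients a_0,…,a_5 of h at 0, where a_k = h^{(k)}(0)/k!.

f: a_k = 3, 6, 12, 24, 48, 96, …
Change of var in L_f (x↦r) gives L₀.
Derive L from L₀ (diff closure).
L = 2 + (-1 + x)·Dx  (order 1).
h: a_k = 6, 12, 18, 24, 30, 36, …
ICs: h(0) = 6.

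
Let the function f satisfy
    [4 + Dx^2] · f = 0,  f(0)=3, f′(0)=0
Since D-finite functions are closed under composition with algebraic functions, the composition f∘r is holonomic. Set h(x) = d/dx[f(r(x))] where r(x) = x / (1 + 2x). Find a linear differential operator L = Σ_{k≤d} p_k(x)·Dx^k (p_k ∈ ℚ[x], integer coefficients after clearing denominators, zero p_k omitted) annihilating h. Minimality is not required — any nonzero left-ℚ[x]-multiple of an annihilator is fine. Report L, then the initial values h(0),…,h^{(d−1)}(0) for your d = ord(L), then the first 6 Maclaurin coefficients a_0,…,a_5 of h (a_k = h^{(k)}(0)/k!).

f: a_k = 3, 0, -6, 0, 2, 0, …
h₀=f(r): pull back L_f along r ⇒ L₀.
h₀' ⇒ L via d/dx closure of L₀.
L = (28 + 96·x + 96·x^2) + (12 + 72·x + 144·x^2 + 96·x^3)·Dx + (1 + 8·x + 24·x^2 + 32·x^3 + 16·x^4)·Dx^2  (order 2).
h: a_k = 0, -12, 72, -280, 880, -12008/5, …
ICs: h(0) = 0, h′(0) = -12.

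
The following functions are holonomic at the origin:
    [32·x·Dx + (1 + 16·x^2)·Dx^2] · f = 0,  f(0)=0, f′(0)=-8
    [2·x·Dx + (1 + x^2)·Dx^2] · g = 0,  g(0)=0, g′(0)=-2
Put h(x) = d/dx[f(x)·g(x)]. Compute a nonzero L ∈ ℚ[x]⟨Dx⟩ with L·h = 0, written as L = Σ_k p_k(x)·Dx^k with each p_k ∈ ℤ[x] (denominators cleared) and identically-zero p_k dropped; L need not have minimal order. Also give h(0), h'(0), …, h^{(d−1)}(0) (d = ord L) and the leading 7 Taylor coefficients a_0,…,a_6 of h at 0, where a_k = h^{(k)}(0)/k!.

L = (-384·x - 10880·x^3 - 16384·x^5 + 34816·x^7 + 98304·x^9) + (-68 - 3916·x^2 - 19584·x^4 - 14336·x^6 + 121856·x^8 + 147456·x^10)·Dx + (-136·x - 2632·x^3 - 6528·x^5 + 16448·x^7 + 69632·x^9 + 49152·x^11)·Dx^2 + (-1 - 34·x^2 - 305·x^4 + 4880·x^8 + 8704·x^10 + 4096·x^12)·Dx^3  (order 3).
h: a_k = 0, 32, 0, -1088/3, 0, 76576/15, 0, …
ICs: h(0) = 0, h′(0) = 32, h′′(0) = 0.

f: a_k = 0, -8, 0, 128/3, 0, -2048/5, 0, …
g: a_k = 0, -2, 0, 2/3, 0, -2/5, 0, …
f·g: L₀ = L_f ⊗_s L_g, ord ≤ 2·2.
Differentiate: ansatz ord ≤ ord L₀ ⇒ L.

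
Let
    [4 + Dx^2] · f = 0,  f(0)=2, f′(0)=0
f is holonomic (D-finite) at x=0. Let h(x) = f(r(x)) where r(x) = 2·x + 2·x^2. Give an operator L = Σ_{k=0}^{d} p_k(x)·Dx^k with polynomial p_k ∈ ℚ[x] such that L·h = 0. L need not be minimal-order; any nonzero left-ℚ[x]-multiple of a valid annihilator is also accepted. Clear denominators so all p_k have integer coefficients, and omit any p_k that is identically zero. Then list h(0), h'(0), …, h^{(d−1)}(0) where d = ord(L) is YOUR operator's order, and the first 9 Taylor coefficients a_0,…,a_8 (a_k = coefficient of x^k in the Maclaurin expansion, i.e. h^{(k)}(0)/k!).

f: a_k = 2, 0, -4, 0, 4/3, 0, -8/45, 0, 4/315, …
L₀ from L_f via x↦r, Dx↦r'^{-1}Dx.
L = (16 + 96·x + 192·x^2 + 128·x^3) - 2·Dx + (1 + 2·x)·Dx^2  (order 2).
h: a_k = 2, 0, -16, -32, 16/3, 256/3, 5248/45, 256/15, -46016/315, …
ICs: h(0) = 2, h′(0) = 0.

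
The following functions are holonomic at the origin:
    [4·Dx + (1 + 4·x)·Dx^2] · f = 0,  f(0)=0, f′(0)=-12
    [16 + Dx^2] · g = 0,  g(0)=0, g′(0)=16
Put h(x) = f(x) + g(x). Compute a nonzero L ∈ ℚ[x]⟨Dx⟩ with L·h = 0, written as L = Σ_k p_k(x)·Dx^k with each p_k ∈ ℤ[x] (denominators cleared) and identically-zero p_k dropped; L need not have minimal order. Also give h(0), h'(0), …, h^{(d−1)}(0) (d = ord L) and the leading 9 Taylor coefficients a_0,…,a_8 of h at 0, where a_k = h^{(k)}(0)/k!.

L = (448 + 512·x + 1024·x^2)·Dx + (48 + 320·x + 768·x^2 + 1024·x^3)·Dx^2 + (28 + 32·x + 64·x^2)·Dx^3 + (3 + 20·x + 48·x^2 + 64·x^3)·Dx^4  (order 4).
h: a_k = 0, 4, 24, -320/3, 192, -8704/15, 2048, -2215936/315, 24576, …
ICs: h(0) = 0, h′(0) = 4, h′′(0) = 48, h′′′(0) = -640.

f: a_k = 0, -12, 24, -64, 192, -3072/5, 2048, -49152/7, 24576, …
g: a_k = 0, 16, 0, -128/3, 0, 512/15, 0, -4096/315, 0, …
f+g: L₀ = lclm(L_f,L_g), ord ≤ 2+2.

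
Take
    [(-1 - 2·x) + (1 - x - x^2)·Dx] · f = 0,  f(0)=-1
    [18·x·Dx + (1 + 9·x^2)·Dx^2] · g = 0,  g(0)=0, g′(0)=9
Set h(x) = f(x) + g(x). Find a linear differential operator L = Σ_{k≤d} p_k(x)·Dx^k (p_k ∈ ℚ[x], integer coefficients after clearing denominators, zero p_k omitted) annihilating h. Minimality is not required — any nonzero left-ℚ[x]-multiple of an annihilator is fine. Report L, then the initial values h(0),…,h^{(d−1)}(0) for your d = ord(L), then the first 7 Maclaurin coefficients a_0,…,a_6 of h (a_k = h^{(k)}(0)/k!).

f: a_k = -1, -1, -2, -3, -5, -8, -13, …
g: a_k = 0, 9, 0, -27, 0, 729/5, 0, …
L₀ := lclm(L_f,L_g); ord L₀ ≤ 1+2.
L = (-36 + 144·x + 1440·x^2 + 2376·x^3 + 3186·x^4 + 486·x^6)·Dx + (18 + 24·x - 108·x^2 + 444·x^3 + 2313·x^4 + 2178·x^5 + 243·x^6 + 486·x^7)·Dx^2 + (-2 - 10·x - 34·x^2 - 48·x^3 - 123·x^4 + 387·x^5 + 198·x^6 + 81·x^7 + 81·x^8)·Dx^3  (order 3).
h: a_k = -1, 8, -2, -30, -5, 689/5, -13, …
ICs: h(0) = -1, h′(0) = 8, h′′(0) = -4.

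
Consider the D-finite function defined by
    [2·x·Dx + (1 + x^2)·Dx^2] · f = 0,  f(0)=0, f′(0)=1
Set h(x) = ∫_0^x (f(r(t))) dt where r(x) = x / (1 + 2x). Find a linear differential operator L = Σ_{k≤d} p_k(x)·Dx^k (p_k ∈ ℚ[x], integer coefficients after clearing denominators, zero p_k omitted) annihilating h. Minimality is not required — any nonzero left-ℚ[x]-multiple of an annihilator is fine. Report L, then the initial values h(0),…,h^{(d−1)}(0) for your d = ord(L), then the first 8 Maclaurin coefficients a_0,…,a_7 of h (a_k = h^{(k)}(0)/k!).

L = (4 + 10·x)·Dx^2 + (1 + 4·x + 5·x^2)·Dx^3  (order 3).
h: a_k = 0, 0, 1/2, -2/3, 11/12, -6/5, 41/30, -22/21, …
ICs: h(0) = 0, h′(0) = 0, h′′(0) = 1.

f: a_k = 0, 1, 0, -1/3, 0, 1/5, 0, -1/7, …
L₀ from L_f via x↦r, Dx↦r'^{-1}Dx.
h=∫₀ˣh₀: take L = L₀·Dx.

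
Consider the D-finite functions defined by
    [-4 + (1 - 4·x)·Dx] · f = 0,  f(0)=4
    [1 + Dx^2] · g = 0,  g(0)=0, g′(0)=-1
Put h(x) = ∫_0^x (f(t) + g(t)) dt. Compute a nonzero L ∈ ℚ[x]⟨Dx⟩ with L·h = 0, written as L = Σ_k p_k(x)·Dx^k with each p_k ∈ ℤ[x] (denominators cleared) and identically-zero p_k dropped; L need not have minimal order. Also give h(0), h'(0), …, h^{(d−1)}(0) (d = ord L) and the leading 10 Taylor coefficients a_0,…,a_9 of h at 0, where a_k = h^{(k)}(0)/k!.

L = (388 - 32·x + 64·x^2)·Dx + (-33 + 140·x - 48·x^2 + 64·x^3)·Dx^2 + (388 - 32·x + 64·x^2)·Dx^3 + (-33 + 140·x - 48·x^2 + 64·x^3)·Dx^4  (order 4).
h: a_k = 0, 4, 15/2, 64/3, 1537/24, 1024/5, 491519/720, 16384/7, 330301441/40320, 262144/9, …
ICs: h(0) = 0, h′(0) = 4, h′′(0) = 15, h′′′(0) = 128.

f: a_k = 4, 16, 64, 256, 1024, 4096, 16384, 65536, 262144, 1048576, …
g: a_k = 0, -1, 0, 1/6, 0, -1/120, 0, 1/5040, 0, -1/362880, …
h₀=f+g: left-lcm gives L₀, ord ≤ 3.
h=∫h₀ ⇒ L = L₀·Dx.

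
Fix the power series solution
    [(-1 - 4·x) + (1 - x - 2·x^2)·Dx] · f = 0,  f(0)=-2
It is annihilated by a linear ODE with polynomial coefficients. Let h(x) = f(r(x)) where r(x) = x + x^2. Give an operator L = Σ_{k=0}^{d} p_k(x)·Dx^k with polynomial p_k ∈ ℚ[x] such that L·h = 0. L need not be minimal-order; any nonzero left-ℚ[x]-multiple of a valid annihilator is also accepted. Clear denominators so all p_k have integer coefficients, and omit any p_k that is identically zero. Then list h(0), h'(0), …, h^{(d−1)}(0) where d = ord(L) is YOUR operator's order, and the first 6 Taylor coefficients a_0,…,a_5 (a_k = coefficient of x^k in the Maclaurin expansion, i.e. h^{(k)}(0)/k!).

L = (1 + 6·x + 12·x^2 + 8·x^3) + (-1 + x + 3·x^2 + 4·x^3 + 2·x^4)·Dx  (order 1).
h: a_k = -2, -2, -8, -22, -58, -160, …
ICs: h(0) = -2.

f: a_k = -2, -2, -6, -10, -22, -42, …
Change of var in L_f (x↦r) gives L₀.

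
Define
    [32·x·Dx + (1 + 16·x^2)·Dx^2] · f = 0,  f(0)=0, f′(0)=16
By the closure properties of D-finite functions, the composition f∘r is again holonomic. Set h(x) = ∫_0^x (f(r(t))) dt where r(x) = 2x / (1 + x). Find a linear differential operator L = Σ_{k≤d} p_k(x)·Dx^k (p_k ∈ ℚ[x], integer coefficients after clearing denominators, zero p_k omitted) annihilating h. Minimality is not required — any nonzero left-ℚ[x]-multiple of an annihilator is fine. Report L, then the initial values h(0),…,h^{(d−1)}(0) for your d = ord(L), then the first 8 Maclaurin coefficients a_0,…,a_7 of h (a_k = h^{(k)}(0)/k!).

L = (2 + 130·x)·Dx^2 + (1 + 2·x + 65·x^2)·Dx^3  (order 3).
h: a_k = 0, 0, 16, -32/3, -488/3, 2016/5, 55376/15, -372832/21, …
ICs: h(0) = 0, h′(0) = 0, h′′(0) = 32.

f: a_k = 0, 16, 0, -256/3, 0, 4096/5, 0, -65536/7, …
L₀ from L_f via x↦r, Dx↦r'^{-1}Dx.
∫: right-multiply L₀ by Dx.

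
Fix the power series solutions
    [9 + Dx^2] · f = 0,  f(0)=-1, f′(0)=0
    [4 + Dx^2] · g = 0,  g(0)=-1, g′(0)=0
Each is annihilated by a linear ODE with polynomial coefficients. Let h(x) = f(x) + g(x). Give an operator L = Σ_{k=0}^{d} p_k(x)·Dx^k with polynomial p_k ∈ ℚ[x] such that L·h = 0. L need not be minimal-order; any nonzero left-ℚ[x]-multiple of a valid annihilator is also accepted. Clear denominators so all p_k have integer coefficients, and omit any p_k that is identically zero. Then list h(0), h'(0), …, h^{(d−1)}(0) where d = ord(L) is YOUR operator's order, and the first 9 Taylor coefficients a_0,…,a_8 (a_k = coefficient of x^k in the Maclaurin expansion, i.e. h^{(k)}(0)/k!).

L = 36 + 13·Dx^2 + Dx^4  (order 4).
h: a_k = -2, 0, 13/2, 0, -97/24, 0, 793/720, 0, -6817/40320, …
ICs: h(0) = -2, h′(0) = 0, h′′(0) = 13, h′′′(0) = 0.

f: a_k = -1, 0, 9/2, 0, -27/8, 0, 81/80, 0, -729/4480, …
g: a_k = -1, 0, 2, 0, -2/3, 0, 4/45, 0, -2/315, …
L₀ := lclm(L_f,L_g); ord L₀ ≤ 2+2.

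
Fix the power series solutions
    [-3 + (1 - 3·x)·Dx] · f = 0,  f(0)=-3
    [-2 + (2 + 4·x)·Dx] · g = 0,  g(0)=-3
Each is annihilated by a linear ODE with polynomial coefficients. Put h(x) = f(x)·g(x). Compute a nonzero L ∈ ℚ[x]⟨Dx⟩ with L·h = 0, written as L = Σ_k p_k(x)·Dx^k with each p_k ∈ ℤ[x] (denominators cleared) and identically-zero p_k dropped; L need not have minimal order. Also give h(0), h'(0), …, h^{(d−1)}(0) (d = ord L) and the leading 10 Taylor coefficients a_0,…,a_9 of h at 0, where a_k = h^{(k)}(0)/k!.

f: a_k = -3, -9, -27, -81, -243, -729, -2187, -6561, -19683, -59049, …
g: a_k = -3, -3, 3/2, -3/2, 15/8, -21/8, 63/16, -99/16, 1287/128, -2145/128, …
h₀=f·g: eliminate ⇒ L₀, order ≤ 1·1.
L = (4 + 3·x) + (-1 + x + 6·x^2)·Dx  (order 1).
h: a_k = 9, 36, 207/2, 315, 7515/8, 2826, 135459/16, 203337/8, 9756315/128, 7318845/32, …
ICs: h(0) = 9.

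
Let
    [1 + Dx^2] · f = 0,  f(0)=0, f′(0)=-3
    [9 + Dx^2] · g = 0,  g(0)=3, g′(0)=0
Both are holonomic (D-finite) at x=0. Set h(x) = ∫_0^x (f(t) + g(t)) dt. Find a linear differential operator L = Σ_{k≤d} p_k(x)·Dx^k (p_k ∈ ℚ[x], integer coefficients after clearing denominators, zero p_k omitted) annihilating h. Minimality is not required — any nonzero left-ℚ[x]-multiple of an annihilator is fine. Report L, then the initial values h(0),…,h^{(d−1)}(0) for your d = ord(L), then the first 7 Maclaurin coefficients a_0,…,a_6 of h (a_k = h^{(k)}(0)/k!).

f: a_k = 0, -3, 0, 1/2, 0, -1/40, 0, …
g: a_k = 3, 0, -27/2, 0, 81/8, 0, -243/80, …
h₀=f+g: left-lcm gives L₀, ord ≤ 4.
∫: right-multiply L₀ by Dx.
L = 9·Dx + 10·Dx^3 + Dx^5  (order 5).
h: a_k = 0, 3, -3/2, -9/2, 1/8, 81/40, -1/240, …
ICs: h(0) = 0, h′(0) = 3, h′′(0) = -3, h′′′(0) = -27, h′′′′(0) = 3.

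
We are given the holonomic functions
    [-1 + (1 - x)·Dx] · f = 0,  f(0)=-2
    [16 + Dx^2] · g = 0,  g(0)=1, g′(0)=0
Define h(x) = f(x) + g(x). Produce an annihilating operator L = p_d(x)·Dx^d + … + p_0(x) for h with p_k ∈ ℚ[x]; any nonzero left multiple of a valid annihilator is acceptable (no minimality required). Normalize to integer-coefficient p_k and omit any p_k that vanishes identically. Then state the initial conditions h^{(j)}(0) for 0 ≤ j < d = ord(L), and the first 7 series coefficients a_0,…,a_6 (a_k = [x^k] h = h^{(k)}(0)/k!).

f: a_k = -2, -2, -2, -2, -2, -2, -2, …
g: a_k = 1, 0, -8, 0, 32/3, 0, -256/45, …
Sum ⇒ L₀ = lclm(L_f,L_g) in ℚ(x)⟨Dx⟩.
L = (176 - 256·x + 128·x^2) + (-144 + 400·x - 384·x^2 + 128·x^3)·Dx + (11 - 16·x + 8·x^2)·Dx^2 + (-9 + 25·x - 24·x^2 + 8·x^3)·Dx^3  (order 3).
h: a_k = -1, -2, -10, -2, 26/3, -2, -346/45, …
ICs: h(0) = -1, h′(0) = -2, h′′(0) = -20.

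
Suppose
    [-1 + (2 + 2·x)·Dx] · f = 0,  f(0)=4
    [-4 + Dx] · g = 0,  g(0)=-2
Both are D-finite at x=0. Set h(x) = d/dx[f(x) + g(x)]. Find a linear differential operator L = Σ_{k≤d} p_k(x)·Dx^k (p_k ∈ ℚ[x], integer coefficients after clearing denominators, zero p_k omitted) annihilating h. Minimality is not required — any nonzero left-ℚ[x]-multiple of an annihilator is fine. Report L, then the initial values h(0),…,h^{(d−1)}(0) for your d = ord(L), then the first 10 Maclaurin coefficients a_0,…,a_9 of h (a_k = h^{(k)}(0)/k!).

L = (-44 - 32·x) + (-61 - 128·x - 64·x^2)·Dx + (18 + 34·x + 16·x^2)·Dx^2  (order 2).
h: a_k = -6, -33, -253/4, -2063/24, -16279/192, -132017/1920, -1038181/23040, -8523743/322560, -65081839/5160960, -571330337/92897280, …
ICs: h(0) = -6, h′(0) = -33.

f: a_k = 4, 2, -1/2, 1/4, -5/32, 7/64, -21/256, 33/512, -429/8192, 715/16384, …
g: a_k = -2, -8, -16, -64/3, -64/3, -256/15, -512/45, -2048/315, -1024/315, -4096/2835, …
Sum ⇒ L₀ = lclm(L_f,L_g) in ℚ(x)⟨Dx⟩.
Differentiate: ansatz ord ≤ ord L₀ ⇒ L.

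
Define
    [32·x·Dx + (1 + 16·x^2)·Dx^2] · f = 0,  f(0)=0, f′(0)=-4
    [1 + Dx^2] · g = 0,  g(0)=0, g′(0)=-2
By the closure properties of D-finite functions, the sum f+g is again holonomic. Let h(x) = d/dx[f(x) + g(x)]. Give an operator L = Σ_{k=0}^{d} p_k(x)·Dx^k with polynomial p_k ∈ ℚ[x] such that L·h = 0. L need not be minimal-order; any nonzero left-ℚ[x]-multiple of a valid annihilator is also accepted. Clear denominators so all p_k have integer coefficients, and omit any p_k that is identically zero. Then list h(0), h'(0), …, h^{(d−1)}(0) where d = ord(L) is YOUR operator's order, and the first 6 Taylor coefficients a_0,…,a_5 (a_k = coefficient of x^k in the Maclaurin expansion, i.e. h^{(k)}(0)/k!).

L = (-6112·x + 99328·x^3 + 8192·x^5) + (-31 + 1072·x^2 + 25344·x^4 + 4096·x^6)·Dx + (-6112·x + 99328·x^3 + 8192·x^5)·Dx^2 + (-31 + 1072·x^2 + 25344·x^4 + 4096·x^6)·Dx^3  (order 3).
h: a_k = -6, 0, 65, 0, -12289/12, 0, …
ICs: h(0) = -6, h′(0) = 0, h′′(0) = 130.

f: a_k = 0, -4, 0, 64/3, 0, -1024/5, …
g: a_k = 0, -2, 0, 1/3, 0, -1/60, …
L₀ := lclm(L_f,L_g); ord L₀ ≤ 2+2.
h=h₀': d/dx-closure on L₀ ⇒ L.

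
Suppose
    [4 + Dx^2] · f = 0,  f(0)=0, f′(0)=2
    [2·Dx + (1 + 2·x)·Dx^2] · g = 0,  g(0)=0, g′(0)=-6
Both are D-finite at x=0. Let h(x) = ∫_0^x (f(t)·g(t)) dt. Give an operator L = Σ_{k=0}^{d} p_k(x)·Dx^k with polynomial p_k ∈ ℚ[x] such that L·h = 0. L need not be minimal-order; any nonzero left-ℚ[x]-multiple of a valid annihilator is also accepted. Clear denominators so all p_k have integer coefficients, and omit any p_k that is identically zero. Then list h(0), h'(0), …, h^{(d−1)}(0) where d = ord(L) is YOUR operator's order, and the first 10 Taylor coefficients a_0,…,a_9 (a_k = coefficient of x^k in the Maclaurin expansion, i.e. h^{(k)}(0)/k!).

f: a_k = 0, 2, 0, -4/3, 0, 4/15, 0, -8/315, 0, 4/2835, …
g: a_k = 0, -6, 6, -8, 12, -96/5, 32, -384/7, 96, -512/3, …
f·g: L₀ = L_f ⊗_s L_g, ord ≤ 2·2.
h=∫h₀ ⇒ L = L₀·Dx.
L = (-48 + 192·x + 1216·x^2 + 2048·x^3 + 1024·x^4)·Dx + (32 + 320·x + 768·x^2 + 512·x^3)·Dx^2 + (160·x + 672·x^2 + 1024·x^3 + 512·x^4)·Dx^3 + (8 + 80·x + 192·x^2 + 128·x^3)·Dx^4 + (3 + 28·x + 92·x^2 + 128·x^3 + 64·x^4)·Dx^5  (order 5).
h: a_k = 0, 0, 0, -4, 3, -8/5, 8/3, -88/21, 31/5, -1808/189, …
ICs: h(0) = 0, h′(0) = 0, h′′(0) = 0, h′′′(0) = -24, h′′′′(0) = 72.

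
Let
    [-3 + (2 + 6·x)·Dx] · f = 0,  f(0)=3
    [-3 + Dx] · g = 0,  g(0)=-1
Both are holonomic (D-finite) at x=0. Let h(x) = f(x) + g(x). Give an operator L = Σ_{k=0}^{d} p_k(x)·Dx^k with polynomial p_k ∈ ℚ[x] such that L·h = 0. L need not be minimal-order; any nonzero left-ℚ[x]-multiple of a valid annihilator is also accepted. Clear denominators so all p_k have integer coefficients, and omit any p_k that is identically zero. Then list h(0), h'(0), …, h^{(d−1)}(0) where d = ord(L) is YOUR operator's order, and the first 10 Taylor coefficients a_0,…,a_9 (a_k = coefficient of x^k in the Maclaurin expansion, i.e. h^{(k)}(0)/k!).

f: a_k = 3, 9/2, -27/8, 81/16, -1215/128, 5103/256, -45927/1024, 216513/2048, -8444007/32768, 42220035/65536, …
g: a_k = -1, -3, -9/2, -9/2, -27/8, -81/40, -81/80, -243/560, -729/4480, -243/4480, …
L₀ := lclm(L_f,L_g); ord L₀ ≤ 1+1.
L = (27 + 54·x) + (-15 - 72·x - 108·x^2)·Dx + (2 + 18·x + 36·x^2)·Dx^2  (order 2).
h: a_k = 2, 3/2, -63/8, 9/16, -1647/128, 22923/1280, -234819/5120, 7546851/71680, -295726869/1146880, 1477576809/2293760, …
ICs: h(0) = 2, h′(0) = 3/2.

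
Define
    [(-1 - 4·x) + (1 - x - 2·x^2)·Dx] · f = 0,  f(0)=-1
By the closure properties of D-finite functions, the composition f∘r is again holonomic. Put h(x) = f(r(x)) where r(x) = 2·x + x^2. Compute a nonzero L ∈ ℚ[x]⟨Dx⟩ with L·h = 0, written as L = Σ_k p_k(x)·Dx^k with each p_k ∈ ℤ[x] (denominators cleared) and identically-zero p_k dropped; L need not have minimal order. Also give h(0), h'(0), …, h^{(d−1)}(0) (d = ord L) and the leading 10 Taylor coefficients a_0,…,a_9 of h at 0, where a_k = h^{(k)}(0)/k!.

f: a_k = -1, -1, -3, -5, -11, -21, -43, -85, -171, -341, …
h₀=f(r): pull back L_f along r ⇒ L₀.
L = (2 + 16·x + 8·x^2) + (-1 + 3·x + 6·x^2 + 2·x^3)·Dx  (order 1).
h: a_k = -1, -2, -13, -52, -239, -1054, -4701, -20904, -93027, -413906, …
ICs: h(0) = -1.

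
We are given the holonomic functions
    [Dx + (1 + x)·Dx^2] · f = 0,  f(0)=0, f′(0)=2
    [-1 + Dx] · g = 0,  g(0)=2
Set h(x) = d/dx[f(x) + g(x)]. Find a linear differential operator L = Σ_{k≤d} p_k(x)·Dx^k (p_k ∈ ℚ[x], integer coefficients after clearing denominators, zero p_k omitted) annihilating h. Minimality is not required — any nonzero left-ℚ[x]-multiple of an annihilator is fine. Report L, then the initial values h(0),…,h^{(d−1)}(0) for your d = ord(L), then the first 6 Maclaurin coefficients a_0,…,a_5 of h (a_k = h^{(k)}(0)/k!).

L = (-3 - x) + (1 - 2·x - x^2)·Dx + (2 + 3·x + x^2)·Dx^2  (order 2).
h: a_k = 4, 0, 3, -5/3, 25/12, -119/60, …
ICs: h(0) = 4, h′(0) = 0.

f: a_k = 0, 2, -1, 2/3, -1/2, 2/5, …
g: a_k = 2, 2, 1, 1/3, 1/12, 1/60, …
f+g: L₀ = lclm(L_f,L_g), ord ≤ 2+1.
Derive L from L₀ (diff closure).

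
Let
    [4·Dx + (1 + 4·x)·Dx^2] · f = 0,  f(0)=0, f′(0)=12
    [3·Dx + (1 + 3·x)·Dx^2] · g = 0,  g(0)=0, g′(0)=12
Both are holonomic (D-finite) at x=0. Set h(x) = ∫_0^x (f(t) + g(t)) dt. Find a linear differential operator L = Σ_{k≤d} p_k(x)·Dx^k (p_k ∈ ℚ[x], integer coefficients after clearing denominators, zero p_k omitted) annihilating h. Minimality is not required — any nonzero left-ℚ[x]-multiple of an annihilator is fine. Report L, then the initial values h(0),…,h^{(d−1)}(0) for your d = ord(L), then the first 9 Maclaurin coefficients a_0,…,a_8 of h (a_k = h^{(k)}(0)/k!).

f: a_k = 0, 12, -24, 64, -192, 3072/5, -2048, 49152/7, -24576, …
g: a_k = 0, 12, -18, 36, -81, 972/5, -486, 8748/7, -6561/2, …
f+g: L₀ = lclm(L_f,L_g), ord ≤ 2+2.
h=∫h₀ ⇒ L = L₀·Dx.
L = 24·Dx^2 + (14 + 48·x)·Dx^3 + (1 + 7·x + 12·x^2)·Dx^4  (order 4).
h: a_k = 0, 0, 12, -14, 25, -273/5, 674/5, -362, 14475/14, …
ICs: h(0) = 0, h′(0) = 0, h′′(0) = 24, h′′′(0) = -84.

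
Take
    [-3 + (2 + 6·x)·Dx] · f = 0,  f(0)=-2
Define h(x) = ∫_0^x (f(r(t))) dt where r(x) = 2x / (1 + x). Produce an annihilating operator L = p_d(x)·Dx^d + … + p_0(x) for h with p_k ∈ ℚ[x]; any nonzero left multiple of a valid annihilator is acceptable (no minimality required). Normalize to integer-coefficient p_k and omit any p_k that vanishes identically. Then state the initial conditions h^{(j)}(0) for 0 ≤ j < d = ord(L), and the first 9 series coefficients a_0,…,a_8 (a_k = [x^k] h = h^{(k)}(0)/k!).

f: a_k = -2, -3, 9/4, -27/8, 405/64, -1701/128, 15309/512, -72171/1024, 2814669/16384, …
Change of var in L_f (x↦r) gives L₀.
h=∫₀ˣh₀: take L = L₀·Dx.
L = -3·Dx + (1 + 8·x + 7·x^2)·Dx^2  (order 2).
h: a_k = 0, -2, -3, 5, -51/4, 861/20, -1379/8, 6141/8, -234975/64, …
ICs: h(0) = 0, h′(0) = -2.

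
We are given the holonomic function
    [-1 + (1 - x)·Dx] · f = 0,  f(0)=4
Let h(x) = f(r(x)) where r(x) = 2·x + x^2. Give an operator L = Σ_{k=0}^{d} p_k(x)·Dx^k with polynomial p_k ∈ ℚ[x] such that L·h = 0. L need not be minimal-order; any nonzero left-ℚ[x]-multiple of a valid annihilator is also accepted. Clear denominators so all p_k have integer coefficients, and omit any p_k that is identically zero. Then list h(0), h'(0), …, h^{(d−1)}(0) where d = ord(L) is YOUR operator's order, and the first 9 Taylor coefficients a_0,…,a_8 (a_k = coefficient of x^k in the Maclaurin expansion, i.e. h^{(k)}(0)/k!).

f: a_k = 4, 4, 4, 4, 4, 4, 4, 4, 4, …
L₀ from L_f via x↦r, Dx↦r'^{-1}Dx.
L = (2 + 2·x) + (-1 + 2·x + x^2)·Dx  (order 1).
h: a_k = 4, 8, 20, 48, 116, 280, 676, 1632, 3940, …
ICs: h(0) = 4.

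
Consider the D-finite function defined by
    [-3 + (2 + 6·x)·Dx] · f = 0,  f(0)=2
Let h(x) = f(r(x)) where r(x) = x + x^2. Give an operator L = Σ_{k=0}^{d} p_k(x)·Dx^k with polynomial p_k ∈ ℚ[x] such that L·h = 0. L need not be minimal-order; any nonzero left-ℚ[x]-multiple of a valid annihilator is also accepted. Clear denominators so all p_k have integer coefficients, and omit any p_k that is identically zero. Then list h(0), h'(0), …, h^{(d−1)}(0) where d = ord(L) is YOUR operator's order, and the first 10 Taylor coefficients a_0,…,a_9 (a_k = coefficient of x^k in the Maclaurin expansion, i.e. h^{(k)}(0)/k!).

f: a_k = 2, 3, -9/4, 27/8, -405/64, 1701/128, -15309/512, 72171/1024, -2814669/16384, 14073345/32768, …
Change of var in L_f (x↦r) gives L₀.
L = (-3 - 6·x) + (2 + 6·x + 6·x^2)·Dx  (order 1).
h: a_k = 2, 3, 3/4, -9/8, 99/64, -243/128, 999/512, -1377/1024, -6237/16384, 119313/32768, …
ICs: h(0) = 2.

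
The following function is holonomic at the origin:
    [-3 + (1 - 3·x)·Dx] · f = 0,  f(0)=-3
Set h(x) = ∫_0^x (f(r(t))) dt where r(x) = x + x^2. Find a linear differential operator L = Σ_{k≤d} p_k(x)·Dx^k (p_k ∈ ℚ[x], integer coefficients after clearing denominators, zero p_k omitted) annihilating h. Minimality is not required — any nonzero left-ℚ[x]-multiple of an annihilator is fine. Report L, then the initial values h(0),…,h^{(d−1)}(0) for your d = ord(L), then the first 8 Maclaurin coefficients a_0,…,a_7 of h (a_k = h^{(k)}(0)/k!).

f: a_k = -3, -9, -27, -81, -243, -729, -2187, -6561, …
L₀ from L_f via x↦r, Dx↦r'^{-1}Dx.
h=∫₀ˣh₀: take L = L₀·Dx.
L = (3 + 6·x)·Dx + (-1 + 3·x + 3·x^2)·Dx^2  (order 2).
h: a_k = 0, -3, -9/2, -12, -135/4, -513/5, -324, -1053, …
ICs: h(0) = 0, h′(0) = -3.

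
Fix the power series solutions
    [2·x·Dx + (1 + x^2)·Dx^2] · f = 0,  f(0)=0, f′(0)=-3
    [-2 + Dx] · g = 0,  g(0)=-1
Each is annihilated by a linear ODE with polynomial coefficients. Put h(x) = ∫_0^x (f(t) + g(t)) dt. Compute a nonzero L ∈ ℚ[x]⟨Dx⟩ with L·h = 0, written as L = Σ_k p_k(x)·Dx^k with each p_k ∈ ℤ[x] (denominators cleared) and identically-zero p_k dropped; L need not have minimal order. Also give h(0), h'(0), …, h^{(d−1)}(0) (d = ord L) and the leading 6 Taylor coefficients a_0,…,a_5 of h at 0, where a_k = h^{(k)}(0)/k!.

f: a_k = 0, -3, 0, 1, 0, -3/5, …
g: a_k = -1, -2, -2, -4/3, -2/3, -4/15, …
f+g: L₀ = lclm(L_f,L_g), ord ≤ 2+1.
Integrate: L := L₀·Dx.
L = (2 - 4·x - 6·x^2 - 4·x^3)·Dx^2 + (-3 - x^2 - 2·x^4)·Dx^3 + (1 + x + 2·x^2 + x^3 + x^4)·Dx^4  (order 4).
h: a_k = 0, -1, -5/2, -2/3, -1/12, -2/15, …
ICs: h(0) = 0, h′(0) = -1, h′′(0) = -5, h′′′(0) = -4.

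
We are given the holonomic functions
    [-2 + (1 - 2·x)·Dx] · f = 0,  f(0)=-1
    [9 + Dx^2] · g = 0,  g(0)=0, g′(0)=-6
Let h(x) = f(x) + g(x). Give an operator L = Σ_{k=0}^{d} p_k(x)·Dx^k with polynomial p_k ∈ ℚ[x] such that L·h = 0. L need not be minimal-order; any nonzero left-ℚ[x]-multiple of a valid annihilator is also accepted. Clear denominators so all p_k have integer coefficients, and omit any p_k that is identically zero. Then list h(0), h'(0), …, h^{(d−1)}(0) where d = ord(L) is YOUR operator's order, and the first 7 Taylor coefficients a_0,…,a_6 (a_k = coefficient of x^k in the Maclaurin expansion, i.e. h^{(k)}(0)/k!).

L = (594 - 648·x + 648·x^2) + (-153 + 630·x - 972·x^2 + 648·x^3)·Dx + (66 - 72·x + 72·x^2)·Dx^2 + (-17 + 70·x - 108·x^2 + 72·x^3)·Dx^3  (order 3).
h: a_k = -1, -8, -4, 1, -16, -721/20, -64, …
ICs: h(0) = -1, h′(0) = -8, h′′(0) = -8.

f: a_k = -1, -2, -4, -8, -16, -32, -64, …
g: a_k = 0, -6, 0, 9, 0, -81/20, 0, …
f+g: L₀ = lclm(L_f,L_g), ord ≤ 1+2.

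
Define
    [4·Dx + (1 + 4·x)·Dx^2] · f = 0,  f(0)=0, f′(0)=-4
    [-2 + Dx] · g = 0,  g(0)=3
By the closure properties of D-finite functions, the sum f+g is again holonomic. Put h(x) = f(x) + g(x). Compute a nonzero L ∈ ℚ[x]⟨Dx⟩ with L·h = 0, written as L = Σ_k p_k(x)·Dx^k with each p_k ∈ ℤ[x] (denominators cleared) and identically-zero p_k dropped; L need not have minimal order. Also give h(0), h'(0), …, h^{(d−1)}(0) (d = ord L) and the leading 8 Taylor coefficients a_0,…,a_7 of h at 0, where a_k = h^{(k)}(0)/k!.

f: a_k = 0, -4, 8, -64/3, 64, -1024/5, 2048/3, -16384/7, …
g: a_k = 3, 6, 6, 4, 2, 4/5, 4/15, 8/105, …
h₀=f+g: left-lcm gives L₀, ord ≤ 3.
L = (-40 - 32·x)·Dx + (14 - 16·x - 32·x^2)·Dx^2 + (3 + 16·x + 16·x^2)·Dx^3  (order 3).
h: a_k = 3, 2, 14, -52/3, 66, -204, 10244/15, -245752/105, …
ICs: h(0) = 3, h′(0) = 2, h′′(0) = 28.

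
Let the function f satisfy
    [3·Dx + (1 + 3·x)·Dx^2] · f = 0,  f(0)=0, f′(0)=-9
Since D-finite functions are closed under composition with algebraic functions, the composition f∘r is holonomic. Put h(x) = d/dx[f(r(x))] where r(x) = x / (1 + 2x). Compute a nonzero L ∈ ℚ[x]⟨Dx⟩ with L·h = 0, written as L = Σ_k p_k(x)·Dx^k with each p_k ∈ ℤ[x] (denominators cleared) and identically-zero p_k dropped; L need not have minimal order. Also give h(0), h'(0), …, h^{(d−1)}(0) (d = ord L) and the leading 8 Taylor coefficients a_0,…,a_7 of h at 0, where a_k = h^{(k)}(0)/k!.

L = (7 + 20·x) + (1 + 7·x + 10·x^2)·Dx  (order 1).
h: a_k = -9, 63, -351, 1827, -9279, 46683, -233991, 1171107, …
ICs: h(0) = -9.

f: a_k = 0, -9, 27/2, -27, 243/4, -729/5, 729/2, -6561/7, …
L₀ from L_f via x↦r, Dx↦r'^{-1}Dx.
Derive L from L₀ (diff closure).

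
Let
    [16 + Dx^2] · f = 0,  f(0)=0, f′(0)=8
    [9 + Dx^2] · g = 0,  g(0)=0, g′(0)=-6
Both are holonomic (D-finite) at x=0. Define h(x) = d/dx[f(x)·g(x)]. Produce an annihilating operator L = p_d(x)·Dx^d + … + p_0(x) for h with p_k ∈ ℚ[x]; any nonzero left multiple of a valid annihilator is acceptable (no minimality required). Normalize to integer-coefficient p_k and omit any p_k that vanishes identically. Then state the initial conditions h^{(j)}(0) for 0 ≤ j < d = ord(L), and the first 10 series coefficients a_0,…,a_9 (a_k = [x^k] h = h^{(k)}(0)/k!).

L = 49 + 50·Dx^2 + Dx^4  (order 4).
h: a_k = 0, -96, 0, 800, 0, -9804/5, 0, 48040/21, 0, -5884901/3780, …
ICs: h(0) = 0, h′(0) = -96, h′′(0) = 0, h′′′(0) = 4800.

f: a_k = 0, 8, 0, -64/3, 0, 256/15, 0, -2048/315, 0, 4096/2835, …
g: a_k = 0, -6, 0, 9, 0, -81/20, 0, 243/280, 0, -243/2240, …
Sym-product of L_f,L_g gives L₀ (≤ ord 4).
h₀' ⇒ L via d/dx closure of L₀.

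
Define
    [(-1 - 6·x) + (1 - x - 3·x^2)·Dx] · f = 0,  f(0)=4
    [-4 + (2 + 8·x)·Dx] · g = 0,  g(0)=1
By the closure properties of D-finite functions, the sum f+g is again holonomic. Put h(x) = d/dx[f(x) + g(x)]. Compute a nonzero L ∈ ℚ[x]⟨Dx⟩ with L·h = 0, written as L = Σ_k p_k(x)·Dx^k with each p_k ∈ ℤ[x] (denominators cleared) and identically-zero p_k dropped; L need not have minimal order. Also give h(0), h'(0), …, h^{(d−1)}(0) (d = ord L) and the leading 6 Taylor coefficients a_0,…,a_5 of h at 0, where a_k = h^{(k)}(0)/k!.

f: a_k = 4, 4, 16, 28, 76, 160, …
g: a_k = 1, 2, -2, 4, -10, 28, …
Weyl lclm of L_f,L_g ⇒ L₀ (ord ≤ 2).
h=h₀': d/dx-closure on L₀ ⇒ L.
L = (-90 - 516·x - 1548·x^2 - 1296·x^3 - 1620·x^4) + (-15 - 288·x - 1752·x^2 - 4068·x^3 - 4914·x^4 - 4860·x^5)·Dx + (5 + 45·x + 109·x^2 - 18·x^3 - 468·x^4 - 1278·x^5 - 1080·x^6)·Dx^2  (order 2).
h: a_k = 6, 28, 96, 264, 940, 1824, …
ICs: h(0) = 6, h′(0) = 28.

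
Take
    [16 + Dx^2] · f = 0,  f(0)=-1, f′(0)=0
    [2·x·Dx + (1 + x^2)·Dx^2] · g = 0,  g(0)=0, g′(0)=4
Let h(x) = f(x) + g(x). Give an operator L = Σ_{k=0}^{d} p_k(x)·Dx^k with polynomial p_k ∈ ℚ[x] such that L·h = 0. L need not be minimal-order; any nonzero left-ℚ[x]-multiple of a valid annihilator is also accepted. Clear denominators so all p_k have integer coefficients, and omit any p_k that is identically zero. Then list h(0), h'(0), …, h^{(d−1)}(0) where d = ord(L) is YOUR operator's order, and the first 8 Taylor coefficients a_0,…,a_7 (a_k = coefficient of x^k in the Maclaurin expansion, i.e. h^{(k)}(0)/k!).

L = (64·x + 704·x^3 + 256·x^5)·Dx + (112 + 416·x^2 + 432·x^4 + 128·x^6)·Dx^2 + (4·x + 44·x^3 + 16·x^5)·Dx^3 + (7 + 26·x^2 + 27·x^4 + 8·x^6)·Dx^4  (order 4).
h: a_k = -1, 4, 8, -4/3, -32/3, 4/5, 256/45, -4/7, …
ICs: h(0) = -1, h′(0) = 4, h′′(0) = 16, h′′′(0) = -8.

f: a_k = -1, 0, 8, 0, -32/3, 0, 256/45, 0, …
g: a_k = 0, 4, 0, -4/3, 0, 4/5, 0, -4/7, …
Weyl lclm of L_f,L_g ⇒ L₀ (ord ≤ 4).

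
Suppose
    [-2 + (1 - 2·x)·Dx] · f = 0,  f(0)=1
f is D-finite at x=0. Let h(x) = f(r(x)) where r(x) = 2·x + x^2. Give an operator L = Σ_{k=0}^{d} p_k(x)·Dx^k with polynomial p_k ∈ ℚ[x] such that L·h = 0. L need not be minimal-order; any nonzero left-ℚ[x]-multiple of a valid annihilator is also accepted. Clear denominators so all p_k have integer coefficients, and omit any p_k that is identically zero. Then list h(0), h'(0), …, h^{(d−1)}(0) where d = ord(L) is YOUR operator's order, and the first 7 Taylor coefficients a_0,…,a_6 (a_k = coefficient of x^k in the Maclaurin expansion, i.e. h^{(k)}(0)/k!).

f: a_k = 1, 2, 4, 8, 16, 32, 64, …
L₀ from L_f via x↦r, Dx↦r'^{-1}Dx.
L = (4 + 4·x) + (-1 + 4·x + 2·x^2)·Dx  (order 1).
h: a_k = 1, 4, 18, 80, 356, 1584, 7048, …
ICs: h(0) = 1.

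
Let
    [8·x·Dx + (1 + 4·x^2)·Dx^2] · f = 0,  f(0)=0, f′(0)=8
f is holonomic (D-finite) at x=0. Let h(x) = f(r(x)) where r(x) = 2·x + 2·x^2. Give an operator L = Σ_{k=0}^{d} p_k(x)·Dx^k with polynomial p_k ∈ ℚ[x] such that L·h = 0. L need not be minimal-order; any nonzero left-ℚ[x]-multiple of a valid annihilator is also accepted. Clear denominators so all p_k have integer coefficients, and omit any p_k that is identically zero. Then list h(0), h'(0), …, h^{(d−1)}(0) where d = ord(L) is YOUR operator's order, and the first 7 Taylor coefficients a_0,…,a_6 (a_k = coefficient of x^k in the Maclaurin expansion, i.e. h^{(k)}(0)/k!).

f: a_k = 0, 8, 0, -32/3, 0, 128/5, 0, …
Change of var in L_f (x↦r) gives L₀.
L = (-2 + 32·x + 128·x^2 + 192·x^3 + 96·x^4)·Dx + (1 + 2·x + 16·x^2 + 64·x^3 + 80·x^4 + 32·x^5)·Dx^2  (order 2).
h: a_k = 0, 16, 16, -256/3, -256, 2816/5, 12032/3, …
ICs: h(0) = 0, h′(0) = 16.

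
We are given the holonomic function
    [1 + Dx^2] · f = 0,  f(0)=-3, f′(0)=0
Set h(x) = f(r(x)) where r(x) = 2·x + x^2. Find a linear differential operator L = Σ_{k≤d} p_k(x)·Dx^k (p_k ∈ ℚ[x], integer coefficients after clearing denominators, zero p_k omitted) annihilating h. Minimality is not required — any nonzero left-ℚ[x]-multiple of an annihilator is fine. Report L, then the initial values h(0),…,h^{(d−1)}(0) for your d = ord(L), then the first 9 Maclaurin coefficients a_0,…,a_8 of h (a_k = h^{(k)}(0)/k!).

L = (4 + 12·x + 12·x^2 + 4·x^3) - Dx + (1 + x)·Dx^2  (order 2).
h: a_k = -3, 0, 6, 6, -1/2, -4, -41/15, -1/5, 719/840, …
ICs: h(0) = -3, h′(0) = 0.

f: a_k = -3, 0, 3/2, 0, -1/8, 0, 1/240, 0, -1/13440, …
L₀ from L_f via x↦r, Dx↦r'^{-1}Dx.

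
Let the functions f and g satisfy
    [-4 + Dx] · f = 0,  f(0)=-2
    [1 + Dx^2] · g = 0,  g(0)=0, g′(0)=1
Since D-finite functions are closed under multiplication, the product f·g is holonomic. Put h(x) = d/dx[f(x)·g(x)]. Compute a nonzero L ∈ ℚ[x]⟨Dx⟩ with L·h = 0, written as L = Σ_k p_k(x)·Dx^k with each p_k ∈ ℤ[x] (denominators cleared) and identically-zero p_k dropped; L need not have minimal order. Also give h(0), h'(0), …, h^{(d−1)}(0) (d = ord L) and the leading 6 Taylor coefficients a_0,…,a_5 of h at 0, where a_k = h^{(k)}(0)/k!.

f: a_k = -2, -8, -16, -64/3, -64/3, -256/15, …
g: a_k = 0, 1, 0, -1/6, 0, 1/120, …
Sym-product of L_f,L_g gives L₀ (≤ ord 2).
h₀' ⇒ L via d/dx closure of L₀.
L = 17 - 8·Dx + Dx^2  (order 2).
h: a_k = -2, -16, -47, -80, -1121/12, -1222/15, …
ICs: h(0) = -2, h′(0) = -16.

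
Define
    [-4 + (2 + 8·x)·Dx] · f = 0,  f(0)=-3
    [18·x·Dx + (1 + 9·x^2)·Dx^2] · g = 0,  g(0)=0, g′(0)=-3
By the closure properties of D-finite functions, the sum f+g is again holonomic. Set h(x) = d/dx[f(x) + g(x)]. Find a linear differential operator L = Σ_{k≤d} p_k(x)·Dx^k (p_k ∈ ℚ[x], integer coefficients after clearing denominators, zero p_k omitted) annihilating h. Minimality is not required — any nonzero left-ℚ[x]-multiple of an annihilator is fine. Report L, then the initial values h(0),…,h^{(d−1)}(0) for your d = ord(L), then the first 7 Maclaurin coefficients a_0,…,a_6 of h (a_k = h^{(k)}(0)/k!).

f: a_k = -3, -6, 6, -12, 30, -84, 252, …
g: a_k = 0, -3, 0, 9, 0, -243/5, 0, …
L₀ := lclm(L_f,L_g); ord L₀ ≤ 1+2.
Derive L from L₀ (diff closure).
L = (-18 - 180·x + 486·x^2 + 972·x^3) + (-15 - 72·x - 9·x^2 + 1944·x^3 + 3402·x^4)·Dx + (-1 + 5·x + 54·x^2 + 153·x^3 + 567·x^4 + 972·x^5)·Dx^2  (order 2).
h: a_k = -9, 12, -9, 120, -663, 1512, -3357, …
ICs: h(0) = -9, h′(0) = 12.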